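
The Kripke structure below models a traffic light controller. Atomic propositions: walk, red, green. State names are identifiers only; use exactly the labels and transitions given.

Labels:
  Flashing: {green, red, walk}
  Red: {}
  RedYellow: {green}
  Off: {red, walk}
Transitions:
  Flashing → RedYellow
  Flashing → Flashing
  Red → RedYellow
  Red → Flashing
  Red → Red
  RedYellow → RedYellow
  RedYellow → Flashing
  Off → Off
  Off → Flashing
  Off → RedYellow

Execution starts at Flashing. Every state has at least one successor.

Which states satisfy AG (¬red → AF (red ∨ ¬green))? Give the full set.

none

States satisfying ¬red → AF (red ∨ ¬green): {Flashing, Red, Off}.
States satisfying AG (¬red → AF (red ∨ ¬green)): ∅.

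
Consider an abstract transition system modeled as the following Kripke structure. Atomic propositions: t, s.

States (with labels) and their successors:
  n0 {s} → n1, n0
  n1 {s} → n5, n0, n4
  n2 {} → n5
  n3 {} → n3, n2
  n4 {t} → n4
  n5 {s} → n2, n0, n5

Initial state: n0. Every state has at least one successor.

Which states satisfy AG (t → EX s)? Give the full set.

none

States satisfying t → EX s: {n0, n1, n2, n3, n5}.
States satisfying AG (t → EX s): ∅.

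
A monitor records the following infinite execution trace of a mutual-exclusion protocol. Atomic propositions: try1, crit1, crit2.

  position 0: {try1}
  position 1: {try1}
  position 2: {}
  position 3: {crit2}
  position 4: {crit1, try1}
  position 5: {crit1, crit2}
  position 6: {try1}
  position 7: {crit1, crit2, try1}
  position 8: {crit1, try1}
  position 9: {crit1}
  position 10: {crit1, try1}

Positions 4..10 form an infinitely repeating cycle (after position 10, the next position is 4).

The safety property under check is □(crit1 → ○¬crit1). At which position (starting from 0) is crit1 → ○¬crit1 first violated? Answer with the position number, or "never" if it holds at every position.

Check crit1 → ○¬crit1 at each position in order: 0 ✓, 1 ✓, 2 ✓, 3 ✓.
At position 4 the labels are {crit1, try1} and the next position 5 has {crit1, crit2}, so crit1 → ○¬crit1 is false there. This is the first violation.

4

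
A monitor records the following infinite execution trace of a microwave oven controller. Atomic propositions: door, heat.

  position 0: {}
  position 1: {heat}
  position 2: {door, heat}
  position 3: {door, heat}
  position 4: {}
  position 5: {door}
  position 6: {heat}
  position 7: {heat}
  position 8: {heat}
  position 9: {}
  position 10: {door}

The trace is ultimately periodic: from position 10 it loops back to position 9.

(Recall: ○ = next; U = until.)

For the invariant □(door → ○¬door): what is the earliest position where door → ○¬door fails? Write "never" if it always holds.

Check door → ○¬door at each position in order: 0 ✓, 1 ✓.
At position 2 the labels are {door, heat} and the next position 3 has {door, heat}, so door → ○¬door is false there. This is the first violation.

2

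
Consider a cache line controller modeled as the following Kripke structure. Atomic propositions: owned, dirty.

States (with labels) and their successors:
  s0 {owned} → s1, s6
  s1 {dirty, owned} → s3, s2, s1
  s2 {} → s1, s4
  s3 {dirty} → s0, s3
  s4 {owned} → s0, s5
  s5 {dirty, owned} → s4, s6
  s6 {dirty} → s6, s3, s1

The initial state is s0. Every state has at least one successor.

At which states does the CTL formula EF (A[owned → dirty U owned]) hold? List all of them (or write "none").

{s0, s1, s2, s3, s4, s5, s6}

States satisfying A[owned → dirty U owned]: {s0, s1, s2, s4, s5}.
States satisfying EF (A[owned → dirty U owned]): {s0, s1, s2, s3, s4, s5, s6}.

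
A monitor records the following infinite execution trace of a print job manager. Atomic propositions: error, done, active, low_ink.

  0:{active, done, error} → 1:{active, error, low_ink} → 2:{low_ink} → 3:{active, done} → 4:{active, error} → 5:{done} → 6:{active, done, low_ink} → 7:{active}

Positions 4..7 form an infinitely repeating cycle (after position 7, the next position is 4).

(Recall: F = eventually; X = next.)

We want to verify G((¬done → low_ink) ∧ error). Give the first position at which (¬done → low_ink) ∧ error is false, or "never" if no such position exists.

Check (¬done → low_ink) ∧ error at each position in order: 0 ✓, 1 ✓.
At position 2 the labels are {low_ink}, so (¬done → low_ink) ∧ error is false there. This is the first violation.

2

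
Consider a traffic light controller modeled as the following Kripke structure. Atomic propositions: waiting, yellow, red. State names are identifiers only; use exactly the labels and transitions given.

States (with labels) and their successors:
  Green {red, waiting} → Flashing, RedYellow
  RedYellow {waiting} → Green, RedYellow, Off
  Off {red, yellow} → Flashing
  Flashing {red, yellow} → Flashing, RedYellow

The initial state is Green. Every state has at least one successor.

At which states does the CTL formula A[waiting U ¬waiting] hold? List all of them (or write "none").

States satisfying waiting: {Green, RedYellow}.
States satisfying ¬waiting: {Off, Flashing}.
States satisfying A[waiting U ¬waiting]: {Off, Flashing}.

{Off, Flashing}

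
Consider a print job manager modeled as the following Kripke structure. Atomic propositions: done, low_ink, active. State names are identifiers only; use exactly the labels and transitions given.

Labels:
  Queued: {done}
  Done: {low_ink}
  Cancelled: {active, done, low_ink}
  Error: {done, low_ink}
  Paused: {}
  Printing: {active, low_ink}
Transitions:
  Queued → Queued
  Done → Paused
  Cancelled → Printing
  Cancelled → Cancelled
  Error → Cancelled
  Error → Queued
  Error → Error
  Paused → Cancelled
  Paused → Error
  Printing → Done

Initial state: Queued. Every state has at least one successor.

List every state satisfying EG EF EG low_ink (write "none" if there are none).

{Done, Cancelled, Error, Paused, Printing}

States satisfying EF EG low_ink: {Done, Cancelled, Error, Paused, Printing}.
States satisfying EG EF EG low_ink: {Done, Cancelled, Error, Paused, Printing}.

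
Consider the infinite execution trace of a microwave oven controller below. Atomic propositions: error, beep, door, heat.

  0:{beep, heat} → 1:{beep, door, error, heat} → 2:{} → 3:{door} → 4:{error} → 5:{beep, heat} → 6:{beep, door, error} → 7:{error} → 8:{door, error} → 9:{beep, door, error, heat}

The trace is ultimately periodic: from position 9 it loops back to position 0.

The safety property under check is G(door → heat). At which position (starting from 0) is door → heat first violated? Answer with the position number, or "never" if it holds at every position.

3

Check door → heat at each position in order: 0 ✓, 1 ✓, 2 ✓.
At position 3 the labels are {door}, so door → heat is false there. This is the first violation.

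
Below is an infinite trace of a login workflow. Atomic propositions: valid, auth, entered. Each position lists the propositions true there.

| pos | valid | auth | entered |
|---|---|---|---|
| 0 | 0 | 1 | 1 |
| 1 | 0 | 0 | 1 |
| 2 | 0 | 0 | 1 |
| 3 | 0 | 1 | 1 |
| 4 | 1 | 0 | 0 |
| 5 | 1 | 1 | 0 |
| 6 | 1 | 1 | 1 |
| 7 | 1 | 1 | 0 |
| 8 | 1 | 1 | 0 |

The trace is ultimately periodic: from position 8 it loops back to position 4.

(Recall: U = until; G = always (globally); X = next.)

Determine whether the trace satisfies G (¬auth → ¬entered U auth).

¬auth → ¬entered U auth must hold at every position from 0 onward. It fails at position 1, so G (¬auth → ¬entered U auth) is false.
Positions where ¬auth holds: 1, 2, 4.
Check ¬entered U auth at each: 1→fails, 2→fails, 4→ok.

Does not hold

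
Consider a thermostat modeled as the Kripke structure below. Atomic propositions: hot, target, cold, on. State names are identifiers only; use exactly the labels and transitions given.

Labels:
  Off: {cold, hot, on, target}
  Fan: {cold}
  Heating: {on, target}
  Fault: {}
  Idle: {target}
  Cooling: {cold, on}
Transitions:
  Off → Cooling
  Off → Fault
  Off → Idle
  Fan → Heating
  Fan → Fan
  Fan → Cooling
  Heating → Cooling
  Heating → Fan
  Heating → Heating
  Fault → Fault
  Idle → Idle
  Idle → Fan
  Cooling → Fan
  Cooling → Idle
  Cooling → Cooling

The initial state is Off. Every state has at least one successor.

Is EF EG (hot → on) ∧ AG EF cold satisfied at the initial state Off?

Does not hold

States satisfying EG (hot → on): {Off, Fan, Heating, Fault, Idle, Cooling}.
States satisfying EF EG (hot → on): {Off, Fan, Heating, Fault, Idle, Cooling}.
States satisfying EF cold: {Off, Fan, Heating, Idle, Cooling}.
States satisfying AG EF cold: {Fan, Heating, Idle, Cooling}.
States satisfying EF EG (hot → on) ∧ AG EF cold: {Fan, Heating, Idle, Cooling}.
Off ∉ Sat(EF EG (hot → on) ∧ AG EF cold).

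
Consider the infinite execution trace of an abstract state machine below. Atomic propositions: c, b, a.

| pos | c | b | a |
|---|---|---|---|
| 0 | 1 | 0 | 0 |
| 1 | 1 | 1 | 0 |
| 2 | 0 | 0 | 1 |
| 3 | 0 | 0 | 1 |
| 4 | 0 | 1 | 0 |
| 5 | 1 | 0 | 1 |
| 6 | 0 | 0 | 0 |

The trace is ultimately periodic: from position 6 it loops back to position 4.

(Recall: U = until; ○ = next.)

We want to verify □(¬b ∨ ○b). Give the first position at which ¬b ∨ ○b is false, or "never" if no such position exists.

1

Check ¬b ∨ ○b at each position in order: 0 ✓.
At position 1 the labels are {b, c} and the next position 2 has {a}, so ¬b ∨ ○b is false there. This is the first violation.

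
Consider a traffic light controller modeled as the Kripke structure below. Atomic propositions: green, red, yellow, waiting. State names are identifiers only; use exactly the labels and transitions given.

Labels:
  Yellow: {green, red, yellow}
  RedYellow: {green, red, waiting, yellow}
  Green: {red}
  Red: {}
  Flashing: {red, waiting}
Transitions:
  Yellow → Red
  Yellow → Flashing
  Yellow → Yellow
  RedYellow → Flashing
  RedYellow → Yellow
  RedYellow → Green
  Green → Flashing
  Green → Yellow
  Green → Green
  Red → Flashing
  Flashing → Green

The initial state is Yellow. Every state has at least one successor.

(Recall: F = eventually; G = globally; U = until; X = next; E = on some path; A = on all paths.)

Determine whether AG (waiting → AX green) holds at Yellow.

States satisfying waiting → AX green: {Yellow, Green, Red}.
States satisfying AG (waiting → AX green): ∅.
Flashing is reachable from Yellow and violates waiting → AX green, so AG fails at Yellow.
Yellow ∉ Sat(AG (waiting → AX green)).

Violated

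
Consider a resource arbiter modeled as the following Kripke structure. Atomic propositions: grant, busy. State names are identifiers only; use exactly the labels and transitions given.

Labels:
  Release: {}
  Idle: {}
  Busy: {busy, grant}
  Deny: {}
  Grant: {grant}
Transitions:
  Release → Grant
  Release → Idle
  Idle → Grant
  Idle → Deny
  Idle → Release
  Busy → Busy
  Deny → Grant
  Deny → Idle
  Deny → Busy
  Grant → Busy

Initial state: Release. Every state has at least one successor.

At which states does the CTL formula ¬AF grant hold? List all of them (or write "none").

{Release, Idle, Deny}

States satisfying grant: {Busy, Grant}.
States satisfying AF grant: {Busy, Grant}.
States satisfying ¬AF grant: {Release, Idle, Deny}.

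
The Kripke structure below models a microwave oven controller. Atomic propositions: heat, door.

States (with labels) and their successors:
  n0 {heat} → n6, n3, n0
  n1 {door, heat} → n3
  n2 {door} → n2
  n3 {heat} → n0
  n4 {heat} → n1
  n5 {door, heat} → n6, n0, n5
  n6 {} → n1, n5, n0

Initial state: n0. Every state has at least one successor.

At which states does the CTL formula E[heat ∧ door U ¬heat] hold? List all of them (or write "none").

{n2, n5, n6}

States satisfying heat ∧ door: {n1, n5}.
States satisfying ¬heat: {n2, n6}.
States satisfying E[heat ∧ door U ¬heat]: {n2, n5, n6}.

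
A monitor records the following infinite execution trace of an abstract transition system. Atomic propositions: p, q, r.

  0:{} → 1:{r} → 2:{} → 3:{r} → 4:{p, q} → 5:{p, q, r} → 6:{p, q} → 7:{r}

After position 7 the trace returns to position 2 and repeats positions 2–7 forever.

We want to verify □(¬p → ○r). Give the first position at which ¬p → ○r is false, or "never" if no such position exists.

1

Check ¬p → ○r at each position in order: 0 ✓.
At position 1 the labels are {r} and the next position 2 has {}, so ¬p → ○r is false there. This is the first violation.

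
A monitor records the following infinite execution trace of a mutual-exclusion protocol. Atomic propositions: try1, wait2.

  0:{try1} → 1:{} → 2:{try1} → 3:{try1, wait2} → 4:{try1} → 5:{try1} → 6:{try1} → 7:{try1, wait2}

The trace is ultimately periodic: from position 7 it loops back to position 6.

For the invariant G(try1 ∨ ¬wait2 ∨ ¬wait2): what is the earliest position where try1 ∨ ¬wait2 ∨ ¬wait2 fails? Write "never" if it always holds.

never

try1 ∨ ¬wait2 ∨ ¬wait2 holds at every position 0..7, and those are all the positions the trace ever visits, so the invariant G(try1 ∨ ¬wait2 ∨ ¬wait2) is never violated.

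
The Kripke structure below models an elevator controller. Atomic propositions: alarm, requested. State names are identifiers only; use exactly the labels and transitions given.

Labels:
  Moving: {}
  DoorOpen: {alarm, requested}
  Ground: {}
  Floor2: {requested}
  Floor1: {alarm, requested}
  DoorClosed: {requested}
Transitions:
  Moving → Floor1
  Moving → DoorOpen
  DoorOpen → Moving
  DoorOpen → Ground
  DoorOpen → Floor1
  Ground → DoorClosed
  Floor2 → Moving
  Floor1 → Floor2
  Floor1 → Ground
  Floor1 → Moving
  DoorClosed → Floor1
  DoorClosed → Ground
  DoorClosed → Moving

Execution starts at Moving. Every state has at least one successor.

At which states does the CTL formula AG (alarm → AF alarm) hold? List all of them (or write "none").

{Moving, DoorOpen, Ground, Floor2, Floor1, DoorClosed}

States satisfying alarm → AF alarm: {Moving, DoorOpen, Ground, Floor2, Floor1, DoorClosed}.
States satisfying AG (alarm → AF alarm): {Moving, DoorOpen, Ground, Floor2, Floor1, DoorClosed}.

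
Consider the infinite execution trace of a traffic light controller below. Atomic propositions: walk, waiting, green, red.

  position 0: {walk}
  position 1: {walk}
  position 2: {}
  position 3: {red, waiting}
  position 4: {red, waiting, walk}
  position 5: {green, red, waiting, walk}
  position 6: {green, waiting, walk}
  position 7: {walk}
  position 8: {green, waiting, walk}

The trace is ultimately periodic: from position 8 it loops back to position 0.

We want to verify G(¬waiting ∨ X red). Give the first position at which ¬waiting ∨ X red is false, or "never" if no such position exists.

Check ¬waiting ∨ X red at each position in order: 0 ✓, 1 ✓, 2 ✓, 3 ✓, 4 ✓.
At position 5 the labels are {green, red, waiting, walk} and the next position 6 has {green, waiting, walk}, so ¬waiting ∨ X red is false there. This is the first violation.

5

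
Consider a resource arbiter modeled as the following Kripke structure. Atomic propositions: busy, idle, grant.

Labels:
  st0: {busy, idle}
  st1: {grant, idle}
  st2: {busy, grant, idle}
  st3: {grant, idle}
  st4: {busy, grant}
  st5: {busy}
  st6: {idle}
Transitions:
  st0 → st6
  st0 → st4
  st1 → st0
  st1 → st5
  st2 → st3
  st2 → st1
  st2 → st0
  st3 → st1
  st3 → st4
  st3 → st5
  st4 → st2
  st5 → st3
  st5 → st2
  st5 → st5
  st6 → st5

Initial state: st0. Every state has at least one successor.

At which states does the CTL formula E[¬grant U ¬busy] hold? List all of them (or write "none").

States satisfying ¬grant: {st0, st5, st6}.
States satisfying ¬busy: {st1, st3, st6}.
States satisfying E[¬grant U ¬busy]: {st0, st1, st3, st5, st6}.

{st0, st1, st3, st5, st6}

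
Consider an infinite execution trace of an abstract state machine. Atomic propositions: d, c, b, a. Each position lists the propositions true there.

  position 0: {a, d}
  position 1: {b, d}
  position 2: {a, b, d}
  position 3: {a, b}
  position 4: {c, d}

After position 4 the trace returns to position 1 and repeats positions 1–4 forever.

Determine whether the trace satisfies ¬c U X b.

Walking from position 0: X b first holds at position 0, and ¬c holds at every earlier position along the way, so ¬c U X b holds.

Yes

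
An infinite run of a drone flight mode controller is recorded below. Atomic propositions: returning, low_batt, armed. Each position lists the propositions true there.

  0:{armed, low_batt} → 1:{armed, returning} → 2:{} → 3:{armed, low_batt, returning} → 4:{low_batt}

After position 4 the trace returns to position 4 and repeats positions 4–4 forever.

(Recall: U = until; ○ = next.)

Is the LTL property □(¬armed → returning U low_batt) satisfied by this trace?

¬armed → returning U low_batt must hold at every position from 0 onward. It fails at position 2, so □(¬armed → returning U low_batt) is false.
Positions where ¬armed holds: 2, 4.
Check returning U low_batt at each: 2→fails, 4→ok.

Does not hold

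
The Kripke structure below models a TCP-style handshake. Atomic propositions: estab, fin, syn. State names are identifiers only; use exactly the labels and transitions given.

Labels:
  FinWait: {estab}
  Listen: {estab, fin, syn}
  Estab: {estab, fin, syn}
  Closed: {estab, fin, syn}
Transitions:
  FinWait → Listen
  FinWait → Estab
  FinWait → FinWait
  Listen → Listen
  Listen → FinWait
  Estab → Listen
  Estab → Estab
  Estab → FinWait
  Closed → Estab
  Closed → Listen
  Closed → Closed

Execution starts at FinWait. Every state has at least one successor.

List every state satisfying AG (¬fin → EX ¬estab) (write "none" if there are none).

none

States satisfying ¬fin → EX ¬estab: {Listen, Estab, Closed}.
States satisfying AG (¬fin → EX ¬estab): ∅.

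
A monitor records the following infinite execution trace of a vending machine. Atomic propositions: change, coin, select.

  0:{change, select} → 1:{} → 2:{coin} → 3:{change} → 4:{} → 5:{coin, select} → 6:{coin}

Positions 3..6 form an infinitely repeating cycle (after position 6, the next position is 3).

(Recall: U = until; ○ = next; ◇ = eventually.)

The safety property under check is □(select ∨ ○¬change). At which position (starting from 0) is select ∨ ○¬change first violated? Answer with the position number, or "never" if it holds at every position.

Check select ∨ ○¬change at each position in order: 0 ✓, 1 ✓.
At position 2 the labels are {coin} and the next position 3 has {change}, so select ∨ ○¬change is false there. This is the first violation.

2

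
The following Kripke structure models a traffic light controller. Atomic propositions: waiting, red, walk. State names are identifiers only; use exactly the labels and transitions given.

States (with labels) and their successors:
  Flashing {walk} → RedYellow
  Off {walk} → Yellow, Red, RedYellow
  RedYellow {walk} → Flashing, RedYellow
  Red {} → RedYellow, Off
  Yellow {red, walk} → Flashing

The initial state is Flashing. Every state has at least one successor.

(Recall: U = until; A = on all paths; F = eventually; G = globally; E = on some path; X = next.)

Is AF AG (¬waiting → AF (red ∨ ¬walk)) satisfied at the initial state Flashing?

Violated

States satisfying AG (¬waiting → AF (red ∨ ¬walk)): ∅.
States satisfying AF AG (¬waiting → AF (red ∨ ¬walk)): ∅.
There is a path from Flashing along which AG (¬waiting → AF (red ∨ ¬walk)) never holds.
Flashing ∉ Sat(AF AG (¬waiting → AF (red ∨ ¬walk))).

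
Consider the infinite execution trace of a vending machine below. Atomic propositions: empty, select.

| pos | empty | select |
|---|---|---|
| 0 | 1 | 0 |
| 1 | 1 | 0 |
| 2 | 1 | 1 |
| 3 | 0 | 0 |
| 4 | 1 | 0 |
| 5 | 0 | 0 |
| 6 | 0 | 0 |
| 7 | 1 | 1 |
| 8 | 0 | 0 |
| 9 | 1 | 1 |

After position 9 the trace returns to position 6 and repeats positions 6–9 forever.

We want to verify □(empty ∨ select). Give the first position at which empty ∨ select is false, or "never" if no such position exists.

3

Check empty ∨ select at each position in order: 0 ✓, 1 ✓, 2 ✓.
At position 3 the labels are {}, so empty ∨ select is false there. This is the first violation.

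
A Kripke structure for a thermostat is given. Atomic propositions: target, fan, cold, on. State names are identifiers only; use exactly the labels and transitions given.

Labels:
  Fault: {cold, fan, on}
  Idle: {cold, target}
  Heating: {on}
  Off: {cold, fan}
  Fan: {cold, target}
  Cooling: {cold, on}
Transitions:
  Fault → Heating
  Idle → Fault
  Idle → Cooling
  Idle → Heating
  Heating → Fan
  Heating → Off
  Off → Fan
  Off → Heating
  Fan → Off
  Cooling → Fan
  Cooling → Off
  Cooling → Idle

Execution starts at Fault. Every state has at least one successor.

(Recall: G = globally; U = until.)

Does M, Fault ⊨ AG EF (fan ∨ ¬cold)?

Satisfied

States satisfying EF (fan ∨ ¬cold): {Fault, Idle, Heating, Off, Fan, Cooling}.
States satisfying AG EF (fan ∨ ¬cold): {Fault, Idle, Heating, Off, Fan, Cooling}.
Every state reachable from Fault satisfies EF (fan ∨ ¬cold).
Fault ∈ Sat(AG EF (fan ∨ ¬cold)).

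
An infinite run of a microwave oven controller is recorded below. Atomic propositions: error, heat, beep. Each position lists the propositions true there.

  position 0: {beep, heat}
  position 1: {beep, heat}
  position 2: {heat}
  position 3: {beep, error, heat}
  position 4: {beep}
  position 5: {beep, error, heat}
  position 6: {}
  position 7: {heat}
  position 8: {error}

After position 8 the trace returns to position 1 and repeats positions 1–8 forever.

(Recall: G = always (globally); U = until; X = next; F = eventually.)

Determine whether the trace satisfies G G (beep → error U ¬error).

G (beep → error U ¬error) holds at every position 0..8, and those are all positions ever visited, so G G (beep → error U ¬error) holds.

Yes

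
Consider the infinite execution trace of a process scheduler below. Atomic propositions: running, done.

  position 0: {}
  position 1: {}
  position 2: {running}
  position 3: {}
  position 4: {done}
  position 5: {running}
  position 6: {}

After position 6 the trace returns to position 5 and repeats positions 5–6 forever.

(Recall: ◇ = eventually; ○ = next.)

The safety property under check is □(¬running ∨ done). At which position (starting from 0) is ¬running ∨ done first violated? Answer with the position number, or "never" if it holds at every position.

Check ¬running ∨ done at each position in order: 0 ✓, 1 ✓.
At position 2 the labels are {running}, so ¬running ∨ done is false there. This is the first violation.

2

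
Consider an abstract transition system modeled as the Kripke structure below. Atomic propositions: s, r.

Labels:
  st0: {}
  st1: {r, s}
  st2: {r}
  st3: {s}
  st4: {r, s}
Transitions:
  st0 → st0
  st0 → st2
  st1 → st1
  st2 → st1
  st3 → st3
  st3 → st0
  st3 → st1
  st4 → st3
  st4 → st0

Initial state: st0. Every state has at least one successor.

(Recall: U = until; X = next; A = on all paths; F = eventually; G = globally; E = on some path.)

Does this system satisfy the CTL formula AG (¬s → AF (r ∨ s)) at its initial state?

States satisfying ¬s → AF (r ∨ s): {st1, st2, st3, st4}.
States satisfying AG (¬s → AF (r ∨ s)): {st1, st2}.
st0 is reachable from st0 and violates ¬s → AF (r ∨ s), so AG fails at st0.
st0 ∉ Sat(AG (¬s → AF (r ∨ s))).

Violated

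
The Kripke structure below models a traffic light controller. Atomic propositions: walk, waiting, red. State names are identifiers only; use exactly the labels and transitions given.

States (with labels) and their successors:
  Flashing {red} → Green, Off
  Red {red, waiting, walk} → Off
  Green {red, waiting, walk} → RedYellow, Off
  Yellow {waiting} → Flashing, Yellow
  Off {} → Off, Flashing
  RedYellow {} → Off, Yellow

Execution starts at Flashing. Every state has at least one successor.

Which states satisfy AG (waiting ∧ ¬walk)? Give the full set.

none

States satisfying waiting ∧ ¬walk: {Yellow}.
States satisfying AG (waiting ∧ ¬walk): ∅.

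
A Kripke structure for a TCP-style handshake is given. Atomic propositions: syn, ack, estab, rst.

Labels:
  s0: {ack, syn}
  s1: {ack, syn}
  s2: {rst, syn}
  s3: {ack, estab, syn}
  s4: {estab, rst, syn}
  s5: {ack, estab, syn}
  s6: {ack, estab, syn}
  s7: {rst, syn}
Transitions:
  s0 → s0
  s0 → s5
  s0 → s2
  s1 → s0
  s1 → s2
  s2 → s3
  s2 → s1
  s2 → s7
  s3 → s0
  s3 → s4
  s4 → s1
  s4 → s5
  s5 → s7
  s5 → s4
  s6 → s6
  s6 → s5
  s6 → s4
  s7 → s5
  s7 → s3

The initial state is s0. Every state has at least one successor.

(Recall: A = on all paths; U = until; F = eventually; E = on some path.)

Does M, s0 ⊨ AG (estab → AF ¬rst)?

States satisfying estab → AF ¬rst: {s0, s1, s2, s3, s4, s5, s6, s7}.
States satisfying AG (estab → AF ¬rst): {s0, s1, s2, s3, s4, s5, s6, s7}.
Every state reachable from s0 satisfies estab → AF ¬rst.
s0 ∈ Sat(AG (estab → AF ¬rst)).

Yes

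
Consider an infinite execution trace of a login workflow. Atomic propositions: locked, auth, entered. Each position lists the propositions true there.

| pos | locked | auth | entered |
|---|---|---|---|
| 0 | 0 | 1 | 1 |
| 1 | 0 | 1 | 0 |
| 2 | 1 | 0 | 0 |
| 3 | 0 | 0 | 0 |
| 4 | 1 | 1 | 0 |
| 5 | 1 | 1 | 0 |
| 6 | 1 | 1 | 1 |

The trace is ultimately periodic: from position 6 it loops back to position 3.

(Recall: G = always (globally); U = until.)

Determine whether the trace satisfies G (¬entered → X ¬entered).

No

¬entered → X ¬entered must hold at every position from 0 onward. It fails at position 5, so G (¬entered → X ¬entered) is false.
Positions where ¬entered holds: 1, 2, 3, 4, 5.
Check X ¬entered at each: 1→ok, 2→ok, 3→ok, 4→ok, 5→fails.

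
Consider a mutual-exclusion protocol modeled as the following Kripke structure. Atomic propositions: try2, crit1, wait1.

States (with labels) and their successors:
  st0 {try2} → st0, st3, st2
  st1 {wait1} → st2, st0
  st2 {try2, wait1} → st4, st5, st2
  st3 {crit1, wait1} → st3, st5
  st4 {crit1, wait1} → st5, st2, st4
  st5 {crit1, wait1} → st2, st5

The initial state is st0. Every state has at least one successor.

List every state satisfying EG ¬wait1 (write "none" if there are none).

{st0}

States satisfying ¬wait1: {st0}.
States satisfying EG ¬wait1: {st0}.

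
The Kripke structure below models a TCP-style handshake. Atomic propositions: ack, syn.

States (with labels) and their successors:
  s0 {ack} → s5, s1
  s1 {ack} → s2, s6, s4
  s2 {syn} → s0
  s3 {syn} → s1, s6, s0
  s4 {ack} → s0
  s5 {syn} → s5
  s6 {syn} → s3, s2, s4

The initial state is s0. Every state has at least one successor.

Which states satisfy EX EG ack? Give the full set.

{s0, s1, s2, s3, s4, s6}

States satisfying EG ack: {s0, s1, s4}.
States satisfying EX EG ack: {s0, s1, s2, s3, s4, s6}.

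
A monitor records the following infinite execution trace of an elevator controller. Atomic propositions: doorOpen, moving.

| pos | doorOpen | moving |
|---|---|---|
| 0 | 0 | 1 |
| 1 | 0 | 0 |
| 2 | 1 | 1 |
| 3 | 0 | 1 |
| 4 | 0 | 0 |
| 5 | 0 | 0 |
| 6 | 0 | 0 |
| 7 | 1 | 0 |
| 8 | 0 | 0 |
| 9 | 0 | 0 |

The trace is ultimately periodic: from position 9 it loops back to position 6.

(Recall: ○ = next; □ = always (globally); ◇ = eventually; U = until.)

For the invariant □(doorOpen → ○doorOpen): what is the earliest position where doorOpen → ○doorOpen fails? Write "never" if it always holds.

Check doorOpen → ○doorOpen at each position in order: 0 ✓, 1 ✓.
At position 2 the labels are {doorOpen, moving} and the next position 3 has {moving}, so doorOpen → ○doorOpen is false there. This is the first violation.

2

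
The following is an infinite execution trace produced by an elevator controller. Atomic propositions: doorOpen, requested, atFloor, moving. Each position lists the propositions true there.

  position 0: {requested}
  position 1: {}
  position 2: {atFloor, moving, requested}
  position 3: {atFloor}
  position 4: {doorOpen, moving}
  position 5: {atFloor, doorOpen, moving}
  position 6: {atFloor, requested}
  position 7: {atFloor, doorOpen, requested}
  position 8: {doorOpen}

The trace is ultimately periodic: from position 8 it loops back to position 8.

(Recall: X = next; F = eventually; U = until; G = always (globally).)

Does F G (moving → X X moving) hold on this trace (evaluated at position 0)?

Yes

G (moving → X X moving) holds at position 6, which is reachable from 0, so F G (moving → X X moving) holds.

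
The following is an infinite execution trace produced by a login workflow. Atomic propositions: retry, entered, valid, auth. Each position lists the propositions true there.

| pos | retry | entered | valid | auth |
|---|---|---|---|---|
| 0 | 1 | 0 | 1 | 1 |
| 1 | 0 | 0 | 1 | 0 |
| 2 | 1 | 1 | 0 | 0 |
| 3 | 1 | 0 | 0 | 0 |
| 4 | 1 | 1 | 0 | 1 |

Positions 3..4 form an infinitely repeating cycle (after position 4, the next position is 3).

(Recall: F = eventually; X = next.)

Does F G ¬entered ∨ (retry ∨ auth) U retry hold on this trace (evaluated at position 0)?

Satisfied

G ¬entered is false at every position 0..4, so it never becomes true and F G ¬entered fails.
Walking from position 0: retry first holds at position 0, and retry ∨ auth holds at every earlier position along the way, so (retry ∨ auth) U retry holds.
At position 0: F G ¬entered is false; (retry ∨ auth) U retry is true; so F G ¬entered ∨ (retry ∨ auth) U retry is true.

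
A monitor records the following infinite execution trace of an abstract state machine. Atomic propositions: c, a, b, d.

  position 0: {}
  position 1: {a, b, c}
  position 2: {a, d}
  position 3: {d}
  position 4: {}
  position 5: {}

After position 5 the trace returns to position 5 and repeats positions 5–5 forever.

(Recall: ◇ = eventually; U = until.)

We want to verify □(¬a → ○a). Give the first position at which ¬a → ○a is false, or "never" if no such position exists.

Check ¬a → ○a at each position in order: 0 ✓, 1 ✓, 2 ✓.
At position 3 the labels are {d} and the next position 4 has {}, so ¬a → ○a is false there. This is the first violation.

3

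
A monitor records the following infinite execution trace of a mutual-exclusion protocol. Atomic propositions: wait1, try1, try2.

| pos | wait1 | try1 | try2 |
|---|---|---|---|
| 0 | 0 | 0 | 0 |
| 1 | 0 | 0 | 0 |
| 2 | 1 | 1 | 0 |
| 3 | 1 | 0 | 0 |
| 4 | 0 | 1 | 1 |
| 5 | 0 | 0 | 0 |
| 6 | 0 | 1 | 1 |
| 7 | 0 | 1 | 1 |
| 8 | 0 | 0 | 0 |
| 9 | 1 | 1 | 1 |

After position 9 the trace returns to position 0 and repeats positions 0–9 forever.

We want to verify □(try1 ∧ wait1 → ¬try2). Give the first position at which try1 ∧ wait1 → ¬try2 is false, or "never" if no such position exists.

9

Check try1 ∧ wait1 → ¬try2 at each position in order: 0 ✓, 1 ✓, 2 ✓, 3 ✓, 4 ✓, 5 ✓, 6 ✓, 7 ✓, 8 ✓.
At position 9 the labels are {try1, try2, wait1}, so try1 ∧ wait1 → ¬try2 is false there. This is the first violation.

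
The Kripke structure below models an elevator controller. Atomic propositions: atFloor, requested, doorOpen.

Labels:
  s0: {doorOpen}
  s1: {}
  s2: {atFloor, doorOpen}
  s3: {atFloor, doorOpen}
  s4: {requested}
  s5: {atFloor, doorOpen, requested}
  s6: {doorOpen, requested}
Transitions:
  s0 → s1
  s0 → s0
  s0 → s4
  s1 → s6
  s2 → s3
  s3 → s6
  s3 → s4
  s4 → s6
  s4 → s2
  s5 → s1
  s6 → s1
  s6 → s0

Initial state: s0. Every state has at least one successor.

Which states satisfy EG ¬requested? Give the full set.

{s0}

States satisfying ¬requested: {s0, s1, s2, s3}.
States satisfying EG ¬requested: {s0}.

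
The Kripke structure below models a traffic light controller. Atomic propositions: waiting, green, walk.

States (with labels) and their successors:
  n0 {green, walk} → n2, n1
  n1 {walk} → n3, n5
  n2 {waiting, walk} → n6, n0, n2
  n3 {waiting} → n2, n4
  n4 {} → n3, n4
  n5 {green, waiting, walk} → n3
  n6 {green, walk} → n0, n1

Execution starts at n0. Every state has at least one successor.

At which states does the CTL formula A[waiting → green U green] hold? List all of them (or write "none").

{n0, n5, n6}

States satisfying waiting → green: {n0, n1, n4, n5, n6}.
States satisfying green: {n0, n5, n6}.
States satisfying A[waiting → green U green]: {n0, n5, n6}.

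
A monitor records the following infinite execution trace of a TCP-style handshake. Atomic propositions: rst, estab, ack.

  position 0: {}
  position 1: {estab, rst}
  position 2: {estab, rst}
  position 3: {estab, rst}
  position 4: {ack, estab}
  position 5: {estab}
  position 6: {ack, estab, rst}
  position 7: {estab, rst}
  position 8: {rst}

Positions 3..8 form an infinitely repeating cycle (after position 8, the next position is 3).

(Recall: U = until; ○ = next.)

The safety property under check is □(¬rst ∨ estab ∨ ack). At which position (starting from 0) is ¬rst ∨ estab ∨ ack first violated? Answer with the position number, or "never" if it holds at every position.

Check ¬rst ∨ estab ∨ ack at each position in order: 0 ✓, 1 ✓, 2 ✓, 3 ✓, 4 ✓, 5 ✓, 6 ✓, 7 ✓.
At position 8 the labels are {rst}, so ¬rst ∨ estab ∨ ack is false there. This is the first violation.

8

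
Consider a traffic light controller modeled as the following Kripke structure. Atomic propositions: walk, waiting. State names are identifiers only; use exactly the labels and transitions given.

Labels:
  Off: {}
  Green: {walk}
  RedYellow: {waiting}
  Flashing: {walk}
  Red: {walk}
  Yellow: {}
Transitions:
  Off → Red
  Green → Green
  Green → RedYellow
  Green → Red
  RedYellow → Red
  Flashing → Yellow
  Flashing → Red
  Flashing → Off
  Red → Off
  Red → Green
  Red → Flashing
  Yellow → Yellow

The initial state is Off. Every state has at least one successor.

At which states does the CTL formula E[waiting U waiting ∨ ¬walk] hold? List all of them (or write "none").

States satisfying waiting: {RedYellow}.
States satisfying waiting ∨ ¬walk: {Off, RedYellow, Yellow}.
States satisfying E[waiting U waiting ∨ ¬walk]: {Off, RedYellow, Yellow}.

{Off, RedYellow, Yellow}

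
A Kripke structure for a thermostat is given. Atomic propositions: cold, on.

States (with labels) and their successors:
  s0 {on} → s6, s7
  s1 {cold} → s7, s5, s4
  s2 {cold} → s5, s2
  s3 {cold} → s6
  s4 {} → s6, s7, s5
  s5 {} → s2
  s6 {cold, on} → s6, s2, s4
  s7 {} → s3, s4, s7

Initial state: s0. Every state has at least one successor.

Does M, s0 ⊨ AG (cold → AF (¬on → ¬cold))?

Violated

States satisfying cold → AF (¬on → ¬cold): {s0, s1, s3, s4, s5, s6, s7}.
States satisfying AG (cold → AF (¬on → ¬cold)): ∅.
s2 is reachable from s0 and violates cold → AF (¬on → ¬cold), so AG fails at s0.
s0 ∉ Sat(AG (cold → AF (¬on → ¬cold))).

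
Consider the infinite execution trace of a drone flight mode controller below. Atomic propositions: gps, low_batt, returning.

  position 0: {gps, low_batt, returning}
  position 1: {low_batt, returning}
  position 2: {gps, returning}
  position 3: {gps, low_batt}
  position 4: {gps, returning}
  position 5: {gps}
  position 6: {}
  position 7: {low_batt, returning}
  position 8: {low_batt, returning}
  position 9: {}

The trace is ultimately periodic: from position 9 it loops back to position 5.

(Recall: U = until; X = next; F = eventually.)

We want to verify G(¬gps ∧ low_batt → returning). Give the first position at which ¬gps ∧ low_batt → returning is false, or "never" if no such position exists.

never

¬gps ∧ low_batt → returning holds at every position 0..9, and those are all the positions the trace ever visits, so the invariant G(¬gps ∧ low_batt → returning) is never violated.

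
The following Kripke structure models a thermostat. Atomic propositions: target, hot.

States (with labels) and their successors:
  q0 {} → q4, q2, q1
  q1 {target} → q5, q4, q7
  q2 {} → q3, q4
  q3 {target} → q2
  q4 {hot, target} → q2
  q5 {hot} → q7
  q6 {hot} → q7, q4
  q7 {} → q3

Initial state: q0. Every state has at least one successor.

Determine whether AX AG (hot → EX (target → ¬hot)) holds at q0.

Yes

States satisfying AG (hot → EX (target → ¬hot)): {q0, q1, q2, q3, q4, q5, q6, q7}.
States satisfying AX AG (hot → EX (target → ¬hot)): {q0, q1, q2, q3, q4, q5, q6, q7}.
q0 ∈ Sat(AX AG (hot → EX (target → ¬hot))).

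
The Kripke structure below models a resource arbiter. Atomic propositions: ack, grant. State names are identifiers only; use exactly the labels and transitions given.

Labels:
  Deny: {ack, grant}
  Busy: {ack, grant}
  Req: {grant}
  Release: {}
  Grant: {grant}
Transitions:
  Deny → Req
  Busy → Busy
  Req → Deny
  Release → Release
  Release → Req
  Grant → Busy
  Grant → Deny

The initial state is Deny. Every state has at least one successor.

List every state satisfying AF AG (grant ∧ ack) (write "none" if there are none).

{Busy}

States satisfying AG (grant ∧ ack): {Busy}.
States satisfying AF AG (grant ∧ ack): {Busy}.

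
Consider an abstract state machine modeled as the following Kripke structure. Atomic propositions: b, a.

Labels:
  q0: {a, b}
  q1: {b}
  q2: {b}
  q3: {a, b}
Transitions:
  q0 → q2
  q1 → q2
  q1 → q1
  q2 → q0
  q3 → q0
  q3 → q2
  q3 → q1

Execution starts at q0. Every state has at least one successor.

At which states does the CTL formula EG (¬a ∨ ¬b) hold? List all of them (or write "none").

States satisfying ¬a ∨ ¬b: {q1, q2}.
States satisfying EG (¬a ∨ ¬b): {q1}.

{q1}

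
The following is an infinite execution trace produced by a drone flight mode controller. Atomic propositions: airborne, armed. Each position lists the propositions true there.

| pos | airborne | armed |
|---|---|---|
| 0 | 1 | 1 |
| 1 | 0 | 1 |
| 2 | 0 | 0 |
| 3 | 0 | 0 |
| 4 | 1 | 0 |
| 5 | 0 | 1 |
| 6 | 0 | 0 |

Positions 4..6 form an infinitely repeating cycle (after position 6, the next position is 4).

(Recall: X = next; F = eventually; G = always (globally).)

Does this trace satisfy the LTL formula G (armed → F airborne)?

Yes

armed → F airborne holds at every position 0..6, and those are all positions ever visited, so G (armed → F airborne) holds.
Positions where armed holds: 0, 1, 5.
Check F airborne at each: 0→ok, 1→ok, 5→ok.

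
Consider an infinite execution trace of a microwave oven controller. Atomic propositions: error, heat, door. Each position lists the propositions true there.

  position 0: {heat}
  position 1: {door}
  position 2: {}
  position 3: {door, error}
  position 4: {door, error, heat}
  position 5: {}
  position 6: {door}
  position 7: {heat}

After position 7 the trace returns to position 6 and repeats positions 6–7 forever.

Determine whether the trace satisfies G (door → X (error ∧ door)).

Violated

door → X (error ∧ door) must hold at every position from 0 onward. It fails at position 1, so G (door → X (error ∧ door)) is false.
Positions where door holds: 1, 3, 4, 6.
Check X (error ∧ door) at each: 1→fails, 3→ok, 4→fails, 6→fails.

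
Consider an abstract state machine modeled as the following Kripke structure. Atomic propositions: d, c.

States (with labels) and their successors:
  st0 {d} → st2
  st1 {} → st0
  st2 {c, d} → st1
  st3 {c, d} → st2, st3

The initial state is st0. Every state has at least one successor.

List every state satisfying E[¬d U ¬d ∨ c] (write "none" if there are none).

States satisfying ¬d: {st1}.
States satisfying ¬d ∨ c: {st1, st2, st3}.
States satisfying E[¬d U ¬d ∨ c]: {st1, st2, st3}.

{st1, st2, st3}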